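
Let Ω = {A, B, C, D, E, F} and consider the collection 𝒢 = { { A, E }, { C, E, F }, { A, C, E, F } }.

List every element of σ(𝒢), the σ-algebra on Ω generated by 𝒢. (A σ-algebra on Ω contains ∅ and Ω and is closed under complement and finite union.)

Take S₀ = 𝒢 ∪ {∅, Ω} = { {}, { A, E }, { C, E, F }, { A, C, E, F }, Ω }.
Step 1: +3 →
  { B, D }  = Ω∖{ A, C, E, F }
  { A, B, D }  = Ω∖{ C, E, F }
  { B, C, D, F }  = Ω∖{ A, E }
  (now 8)
Step 2: 3 new —
  { A, B, D, E }  = { B, D } ∪ { A, E }
  { A, B, C, D, F }  = { B, C, D, F } ∪ { A, B, D }
  { B, C, D, E, F }  = { B, D } ∪ { C, E, F }
  (now 11)
Step 3 (3 new):
  { A }  = Ω∖{ B, C, D, E, F }
  { E }  = Ω∖{ A, B, C, D, F }
  { C, F }  = Ω∖{ A, B, D, E }
  (now 14)
Step 4 adds 2:
  { A, C, F }  = { C, F } ∪ { A }
  { B, D, E }  = { B, D } ∪ { E }
  (now 16)
After Step 5 the family is unchanged; done.

σ(𝒢) = { {}, { A }, { E }, { A, E }, { B, D }, { C, F }, { A, B, D }, { A, C, F }, { B, D, E }, { C, E, F }, { A, B, D, E }, { A, C, E, F }, { B, C, D, F }, { A, B, C, D, F }, { B, C, D, E, F }, Ω }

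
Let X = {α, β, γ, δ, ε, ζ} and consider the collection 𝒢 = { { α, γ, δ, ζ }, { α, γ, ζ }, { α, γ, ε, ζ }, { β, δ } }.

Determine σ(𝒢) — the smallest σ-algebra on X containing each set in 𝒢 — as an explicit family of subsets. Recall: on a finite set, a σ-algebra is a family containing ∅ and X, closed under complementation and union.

Seed the family with 𝒢 together with ∅ and X: { ∅, { β, δ }, { α, γ, ζ }, { α, γ, δ, ζ }, { α, γ, ε, ζ }, X }.
Step 1. New:
  { β, ε }  = { α, γ, δ, ζ }ᶜ
  { β, δ, ε }  = { α, γ, ζ }ᶜ
  { α, β, γ, δ, ζ }  = { α, γ, ζ } ∪ { β, δ }
  { α, γ, δ, ε, ζ }  = { α, γ, ε, ζ } ∪ { α, γ, δ, ζ }
  (now 10)
Step 2: +3 →
  { β }  = { α, γ, δ, ε, ζ }ᶜ
  { ε }  = { α, β, γ, δ, ζ }ᶜ
  { α, β, γ, ε, ζ }  = { α, γ, ε, ζ } ∪ { β, ε }
  (now 13)
Step 3 (2 new):
  { δ }  = { α, β, γ, ε, ζ }ᶜ
  { α, β, γ, ζ }  = { α, γ, ζ } ∪ { β }
  (now 15)
Step 4. New:
  { δ, ε }  = { α, β, γ, ζ }ᶜ
  (now 16)
Step 5: closed — nothing new.

Therefore σ(𝒢) = { ∅, { β }, { δ }, { ε }, { β, δ }, { β, ε }, { δ, ε }, { α, γ, ζ }, { β, δ, ε }, { α, β, γ, ζ }, { α, γ, δ, ζ }, { α, γ, ε, ζ }, { α, β, γ, δ, ζ }, { α, β, γ, ε, ζ }, { α, γ, δ, ε, ζ }, X } (|σ(𝒢)| = 16).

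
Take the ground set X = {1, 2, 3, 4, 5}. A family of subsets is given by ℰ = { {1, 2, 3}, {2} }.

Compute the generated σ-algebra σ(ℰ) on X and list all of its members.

σ(ℰ) = { ∅, {2}, {1, 3}, {4, 5}, {1, 2, 3}, {2, 4, 5}, {1, 3, 4, 5}, X }

Working:
Begin from { ∅, {2}, {1, 2, 3}, X } (that is, ℰ plus ∅ and X).
Iteration 1 (2 new):
  {4, 5}  = {1, 2, 3}ᶜ
  {1, 3, 4, 5}  = {2}ᶜ
  (now 6)
Iteration 2. New:
  {2, 4, 5}  = {4, 5} ∪ {2}
  (now 7)
Iteration 3: +1 →
  {1, 3}  = {2, 4, 5}ᶜ
  (now 8)
Iteration 4: no new sets; the family is a σ-algebra.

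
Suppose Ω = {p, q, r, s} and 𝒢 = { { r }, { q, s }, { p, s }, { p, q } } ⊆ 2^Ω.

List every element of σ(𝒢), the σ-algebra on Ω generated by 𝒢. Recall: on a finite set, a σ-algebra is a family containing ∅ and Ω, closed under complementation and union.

Answer: σ(𝒢) = { ∅, { p }, { q }, { r }, { s }, { p, q }, { p, r }, { p, s }, { q, r }, { q, s }, { r, s }, { p, q, r }, { p, q, s }, { p, r, s }, { q, r, s }, Ω }

Trace:
Seed the family with 𝒢 together with ∅ and Ω: { ∅, { r }, { p, q }, { p, s }, { q, s }, Ω }.
Pass 1: +7 →
  { p, r }  = Ω∖{ q, s }
  { q, r }  = Ω∖{ p, s }
  { r, s }  = Ω∖{ p, q }
  { p, q, r }  = { r } ∪ { p, q }
  { p, q, s }  = Ω∖{ r }
  { p, r, s }  = { r } ∪ { p, s }
  { q, r, s }  = { r } ∪ { q, s }
  [13 total]
Pass 2: +3 →
  { p }  = Ω∖{ q, r, s }
  { q }  = Ω∖{ p, r, s }
  { s }  = Ω∖{ p, q, r }
  [16 total]
Pass 3 adds nothing — fixpoint reached.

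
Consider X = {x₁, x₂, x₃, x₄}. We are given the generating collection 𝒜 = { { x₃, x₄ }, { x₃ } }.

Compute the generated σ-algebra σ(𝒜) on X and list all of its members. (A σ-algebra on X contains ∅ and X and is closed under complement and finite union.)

|σ(𝒜)| = 8.  σ(𝒜) = { ∅, { x₃ }, { x₄ }, { x₁, x₂ }, { x₃, x₄ }, { x₁, x₂, x₃ }, { x₁, x₂, x₄ }, X }

Trace:
Seed the family with 𝒜 together with ∅ and X: { ∅, { x₃ }, { x₃, x₄ }, X }.
Step 1: 2 new —
  { x₁, x₂ }  = X∖{ x₃, x₄ }
  { x₁, x₂, x₄ }  = X∖{ x₃ }
  (now 6)
Step 2 (1 new):
  { x₁, x₂, x₃ }  = { x₃ } ∪ { x₁, x₂ }
  (now 7)
Step 3: +1 →
  { x₄ }  = X∖{ x₁, x₂, x₃ }
  (now 8)
Step 4: closed — nothing new.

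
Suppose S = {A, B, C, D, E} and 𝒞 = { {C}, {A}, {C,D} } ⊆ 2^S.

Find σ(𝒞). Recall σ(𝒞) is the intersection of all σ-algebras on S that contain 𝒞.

|σ(𝒞)| = 16.  σ(𝒞) = { {}, {A}, {C}, {D}, {A,C}, {A,D}, {B,E}, {C,D}, {A,B,E}, {A,C,D}, {B,C,E}, {B,D,E}, {A,B,C,E}, {A,B,D,E}, {B,C,D,E}, S }

Check:
Seed the family with 𝒞 together with ∅ and S: { {}, {A}, {C}, {C,D}, S }.
Pass 1: 5 new —
  {A,C}  = {C} ∪ {A}
  {A,B,E}  = ᶜ of {C,D}
  {A,C,D}  = {C,D} ∪ {A}
  {A,B,D,E}  = ᶜ of {C}
  {B,C,D,E}  = ᶜ of {A}
  |family| = 10
Pass 2 (3 new):
  {B,E}  = ᶜ of {A,C,D}
  {B,D,E}  = ᶜ of {A,C}
  {A,B,C,E}  = {C} ∪ {A,B,E}
  |family| = 13
Pass 3: +2 →
  {D}  = ᶜ of {A,B,C,E}
  {B,C,E}  = {C} ∪ {B,E}
  |family| = 15
Pass 4 (1 new):
  {A,D}  = ᶜ of {B,C,E}
  |family| = 16
Pass 5: no new sets; the family is a σ-algebra.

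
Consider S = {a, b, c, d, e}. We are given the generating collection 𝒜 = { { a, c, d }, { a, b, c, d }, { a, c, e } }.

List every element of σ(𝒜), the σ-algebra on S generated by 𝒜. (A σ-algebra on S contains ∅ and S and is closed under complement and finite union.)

Seed the family with 𝒜 together with ∅ and S: { ∅, { a, c, d }, { a, c, e }, { a, b, c, d }, S }.
Pass 1 adds 4:
  { e }  = ᶜ of { a, b, c, d }
  { b, d }  = ᶜ of { a, c, e }
  { b, e }  = ᶜ of { a, c, d }
  { a, c, d, e }  = { a, c, d } ∪ { a, c, e }
  (now 9)
Pass 2: +3 →
  { b }  = ᶜ of { a, c, d, e }
  { b, d, e }  = { b, e } ∪ { b, d }
  { a, b, c, e }  = { b, e } ∪ { a, c, e }
  (now 12)
Pass 3. New:
  { d }  = ᶜ of { a, b, c, e }
  { a, c }  = ᶜ of { b, d, e }
  (now 14)
Pass 4: 2 new —
  { d, e }  = { d } ∪ { e }
  { a, b, c }  = { a, c } ∪ { b }
  (now 16)
After Pass 5 the family is unchanged; done.

|σ(𝒜)| = 16.  σ(𝒜) = { ∅, { b }, { d }, { e }, { a, c }, { b, d }, { b, e }, { d, e }, { a, b, c }, { a, c, d }, { a, c, e }, { b, d, e }, { a, b, c, d }, { a, b, c, e }, { a, c, d, e }, S }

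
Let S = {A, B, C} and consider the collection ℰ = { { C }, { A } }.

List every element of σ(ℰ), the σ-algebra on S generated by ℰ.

Seed the family with ℰ together with ∅ and S: { {  }, { A }, { C }, S }.
Pass 1 (3 new):
  { A, B }  = S∖{ C }
  { A, C }  = { C } ∪ { A }
  { B, C }  = S∖{ A }
  (now 7)
Pass 2: 1 new —
  { B }  = S∖{ A, C }
  (now 8)
Pass 3: closed — nothing new.

σ(ℰ) = { {  }, { A }, { B }, { C }, { A, B }, { A, C }, { B, C }, S }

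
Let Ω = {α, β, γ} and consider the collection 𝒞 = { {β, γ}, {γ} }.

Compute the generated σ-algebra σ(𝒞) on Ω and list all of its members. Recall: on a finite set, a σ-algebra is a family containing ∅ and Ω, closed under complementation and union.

Answer: σ(𝒞) = { {}, {α}, {β}, {γ}, {α, β}, {α, γ}, {β, γ}, Ω }

Check:
Take S₀ = 𝒞 ∪ {∅, Ω} = { {}, {γ}, {β, γ}, Ω }.
Iteration 1. New:
  {α}  = {β, γ}ᶜ
  {α, β}  = {γ}ᶜ
  — 6 sets.
Iteration 2 adds 1:
  {α, γ}  = {γ} ∪ {α}
  — 7 sets.
Iteration 3: +1 →
  {β}  = {α, γ}ᶜ
  — 8 sets.
Iteration 4: stable.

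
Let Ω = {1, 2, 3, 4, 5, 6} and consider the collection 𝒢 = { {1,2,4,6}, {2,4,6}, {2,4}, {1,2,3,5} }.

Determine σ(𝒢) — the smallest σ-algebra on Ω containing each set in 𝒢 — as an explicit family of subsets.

Seed the family with 𝒢 together with ∅ and Ω: { ∅, {2,4}, {2,4,6}, {1,2,3,5}, {1,2,4,6}, Ω }.
Round 1: +5 →
  {3,5}  = Ω∖{1,2,4,6}
  {4,6}  = Ω∖{1,2,3,5}
  {1,3,5}  = Ω∖{2,4,6}
  {1,3,5,6}  = Ω∖{2,4}
  {1,2,3,4,5}  = {1,2,3,5} ∪ {2,4}
Round 2: 6 new —
  {6}  = Ω∖{1,2,3,4,5}
  {2,3,4,5}  = {3,5} ∪ {2,4}
  {3,4,5,6}  = {3,5} ∪ {4,6}
  {1,2,3,5,6}  = {1,3,5,6} ∪ {1,2,3,5}
  {1,3,4,5,6}  = {1,3,5,6} ∪ {4,6}
  {2,3,4,5,6}  = {2,4,6} ∪ {3,5}
Round 3 (6 new):
  {1}  = Ω∖{2,3,4,5,6}
  {2}  = Ω∖{1,3,4,5,6}
  {4}  = Ω∖{1,2,3,5,6}
  {1,2}  = Ω∖{3,4,5,6}
  {1,6}  = Ω∖{2,3,4,5}
  {3,5,6}  = {3,5} ∪ {6}
Round 4 (9 new):
  {1,4}  = {1} ∪ {4}
  {2,6}  = {2} ∪ {6}
  {1,2,4}  = Ω∖{3,5,6}
  {1,2,6}  = {1,2} ∪ {1,6}
  {1,4,6}  = {1} ∪ {4,6}
  {2,3,5}  = {2} ∪ {3,5}
  {3,4,5}  = {3,5} ∪ {4}
  {1,3,4,5}  = {1,3,5} ∪ {4}
  {2,3,5,6}  = {2} ∪ {3,5,6}
Round 5: already closed under ᶜ and ∪.

Therefore σ(𝒢) = { ∅, {1}, {2}, {4}, {6}, {1,2}, {1,4}, {1,6}, {2,4}, {2,6}, {3,5}, {4,6}, {1,2,4}, {1,2,6}, {1,3,5}, {1,4,6}, {2,3,5}, {2,4,6}, {3,4,5}, {3,5,6}, {1,2,3,5}, {1,2,4,6}, {1,3,4,5}, {1,3,5,6}, {2,3,4,5}, {2,3,5,6}, {3,4,5,6}, {1,2,3,4,5}, {1,2,3,5,6}, {1,3,4,5,6}, {2,3,4,5,6}, Ω } (|σ(𝒢)| = 32).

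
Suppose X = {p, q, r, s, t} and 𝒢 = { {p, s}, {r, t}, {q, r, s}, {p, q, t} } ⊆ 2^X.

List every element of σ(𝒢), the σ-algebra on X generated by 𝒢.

σ(𝒢) (32 sets): { {}, {p}, {q}, {r}, {s}, {t}, {p, q}, {p, r}, {p, s}, {p, t}, {q, r}, {q, s}, {q, t}, {r, s}, {r, t}, {s, t}, {p, q, r}, {p, q, s}, {p, q, t}, {p, r, s}, {p, r, t}, {p, s, t}, {q, r, s}, {q, r, t}, {q, s, t}, {r, s, t}, {p, q, r, s}, {p, q, r, t}, {p, q, s, t}, {p, r, s, t}, {q, r, s, t}, X }

Check:
Begin from { {}, {p, s}, {r, t}, {p, q, t}, {q, r, s}, X } (that is, 𝒢 plus ∅ and X).
Round 1: +9 →
  {p, t}  = complement {q, r, s}
  {r, s}  = complement {p, q, t}
  {p, q, s}  = complement {r, t}
  {q, r, t}  = complement {p, s}
  {p, q, r, s}  = {q, r, s} ∪ {p, s}
  {p, q, r, t}  = {p, q, t} ∪ {r, t}
  {p, q, s, t}  = {p, q, t} ∪ {p, s}
  {p, r, s, t}  = {p, s} ∪ {r, t}
  {q, r, s, t}  = {q, r, s} ∪ {r, t}
  |family| = 15
Round 2. New:
  {p}  = complement {q, r, s, t}
  {q}  = complement {p, r, s, t}
  {r}  = complement {p, q, s, t}
  {s}  = complement {p, q, r, t}
  {t}  = complement {p, q, r, s}
  {p, r, s}  = {r, s} ∪ {p, s}
  {p, r, t}  = {p, t} ∪ {r, t}
  {p, s, t}  = {p, s} ∪ {p, t}
  {r, s, t}  = {r, s} ∪ {r, t}
  |family| = 24
Round 3. New:
  {p, q}  = complement {r, s, t}
  {p, r}  = {r} ∪ {p}
  {q, r}  = complement {p, s, t}
  {q, s}  = complement {p, r, t}
  {q, t}  = complement {p, r, s}
  {s, t}  = {t} ∪ {s}
  |family| = 30
Round 4: 2 new —
  {p, q, r}  = complement {s, t}
  {q, s, t}  = complement {p, r}
  |family| = 32
Round 5: already closed under ᶜ and ∪.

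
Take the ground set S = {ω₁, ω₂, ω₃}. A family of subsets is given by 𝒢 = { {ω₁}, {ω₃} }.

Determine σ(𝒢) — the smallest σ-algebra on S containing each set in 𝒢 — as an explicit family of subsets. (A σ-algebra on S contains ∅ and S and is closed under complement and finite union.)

|σ(𝒢)| = 8.  σ(𝒢) = { {}, {ω₁}, {ω₂}, {ω₃}, {ω₁, ω₂}, {ω₁, ω₃}, {ω₂, ω₃}, S }

Check:
Take S₀ = 𝒢 ∪ {∅, S} = { {}, {ω₁}, {ω₃}, S }.
Pass 1. New:
  {ω₁, ω₂}  = ᶜ of {ω₃}
  {ω₁, ω₃}  = {ω₃} ∪ {ω₁}
  {ω₂, ω₃}  = ᶜ of {ω₁}
Pass 2. New:
  {ω₂}  = ᶜ of {ω₁, ω₃}
After Pass 3 the family is unchanged; done.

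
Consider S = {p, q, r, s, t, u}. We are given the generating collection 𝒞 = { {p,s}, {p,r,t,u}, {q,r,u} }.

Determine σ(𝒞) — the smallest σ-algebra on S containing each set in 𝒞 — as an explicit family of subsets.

Initial family (5 sets): { {}, {p,s}, {q,r,u}, {p,r,t,u}, S }.
Iteration 1 adds 6:
  {q,s}  = complement {p,r,t,u}
  {p,s,t}  = complement {q,r,u}
  {q,r,t,u}  = complement {p,s}
  {p,q,r,s,u}  = {p,s} ∪ {q,r,u}
  {p,q,r,t,u}  = {p,r,t,u} ∪ {q,r,u}
  {p,r,s,t,u}  = {p,r,t,u} ∪ {p,s}
  [11 total]
Iteration 2: 7 new —
  {q}  = complement {p,r,s,t,u}
  {s}  = complement {p,q,r,t,u}
  {t}  = complement {p,q,r,s,u}
  {p,q,s}  = {p,s} ∪ {q,s}
  {p,q,s,t}  = {p,s,t} ∪ {q,s}
  {q,r,s,u}  = {q,r,u} ∪ {q,s}
  {q,r,s,t,u}  = {q,s} ∪ {q,r,t,u}
  [18 total]
Iteration 3: 7 new —
  {p}  = complement {q,r,s,t,u}
  {p,t}  = complement {q,r,s,u}
  {q,t}  = {q} ∪ {t}
  {r,u}  = complement {p,q,s,t}
  {s,t}  = {s} ∪ {t}
  {q,s,t}  = {q,s} ∪ {t}
  {r,t,u}  = complement {p,q,s}
  [25 total]
Iteration 4. New:
  {p,q}  = {p} ∪ {q}
  {p,q,t}  = {q,t} ∪ {p}
  {p,r,u}  = complement {q,s,t}
  {r,s,u}  = {r,u} ∪ {s}
  {p,q,r,u}  = complement {s,t}
  {p,r,s,u}  = complement {q,t}
  {r,s,t,u}  = {s,t} ∪ {r,u}
  [32 total]
Iteration 5: closed — nothing new.

Hence σ(𝒞) has 32 members: { {}, {p}, {q}, {s}, {t}, {p,q}, {p,s}, {p,t}, {q,s}, {q,t}, {r,u}, {s,t}, {p,q,s}, {p,q,t}, {p,r,u}, {p,s,t}, {q,r,u}, {q,s,t}, {r,s,u}, {r,t,u}, {p,q,r,u}, {p,q,s,t}, {p,r,s,u}, {p,r,t,u}, {q,r,s,u}, {q,r,t,u}, {r,s,t,u}, {p,q,r,s,u}, {p,q,r,t,u}, {p,r,s,t,u}, {q,r,s,t,u}, S }.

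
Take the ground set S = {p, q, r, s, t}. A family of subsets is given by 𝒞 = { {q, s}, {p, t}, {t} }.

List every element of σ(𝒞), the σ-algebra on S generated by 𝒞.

σ(𝒞) (16 sets): { {}, {p}, {r}, {t}, {p, r}, {p, t}, {q, s}, {r, t}, {p, q, s}, {p, r, t}, {q, r, s}, {q, s, t}, {p, q, r, s}, {p, q, s, t}, {q, r, s, t}, S }

Trace:
Take S₀ = 𝒞 ∪ {∅, S} = { {}, {t}, {p, t}, {q, s}, S }.
Round 1 adds 5:
  {p, r, t}  = ᶜ of {q, s}
  {q, r, s}  = ᶜ of {p, t}
  {q, s, t}  = {q, s} ∪ {t}
  {p, q, r, s}  = ᶜ of {t}
  {p, q, s, t}  = {p, t} ∪ {q, s}
  [10 total]
Round 2: +3 →
  {r}  = ᶜ of {p, q, s, t}
  {p, r}  = ᶜ of {q, s, t}
  {q, r, s, t}  = {t} ∪ {q, r, s}
  [13 total]
Round 3: +2 →
  {p}  = ᶜ of {q, r, s, t}
  {r, t}  = {r} ∪ {t}
  [15 total]
Round 4. New:
  {p, q, s}  = ᶜ of {r, t}
  [16 total]
Round 5 adds nothing — fixpoint reached.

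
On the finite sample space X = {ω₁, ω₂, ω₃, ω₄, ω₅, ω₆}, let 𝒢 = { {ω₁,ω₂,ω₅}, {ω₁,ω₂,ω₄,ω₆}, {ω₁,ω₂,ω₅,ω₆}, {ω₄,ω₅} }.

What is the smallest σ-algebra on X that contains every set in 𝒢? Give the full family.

Take S₀ = 𝒢 ∪ {∅, X} = { ∅, {ω₄,ω₅}, {ω₁,ω₂,ω₅}, {ω₁,ω₂,ω₄,ω₆}, {ω₁,ω₂,ω₅,ω₆}, X }.
Round 1: 6 new —
  {ω₃,ω₄}  = X∖{ω₁,ω₂,ω₅,ω₆}
  {ω₃,ω₅}  = X∖{ω₁,ω₂,ω₄,ω₆}
  {ω₃,ω₄,ω₆}  = X∖{ω₁,ω₂,ω₅}
  {ω₁,ω₂,ω₃,ω₆}  = X∖{ω₄,ω₅}
  {ω₁,ω₂,ω₄,ω₅}  = {ω₄,ω₅} ∪ {ω₁,ω₂,ω₅}
  {ω₁,ω₂,ω₄,ω₅,ω₆}  = {ω₄,ω₅} ∪ {ω₁,ω₂,ω₄,ω₆}
Round 2. New:
  {ω₃}  = X∖{ω₁,ω₂,ω₄,ω₅,ω₆}
  {ω₃,ω₆}  = X∖{ω₁,ω₂,ω₄,ω₅}
  {ω₃,ω₄,ω₅}  = {ω₃,ω₄} ∪ {ω₄,ω₅}
  {ω₁,ω₂,ω₃,ω₅}  = {ω₁,ω₂,ω₅} ∪ {ω₃,ω₅}
  {ω₃,ω₄,ω₅,ω₆}  = {ω₄,ω₅} ∪ {ω₃,ω₄,ω₆}
  {ω₁,ω₂,ω₃,ω₄,ω₅}  = {ω₃,ω₄} ∪ {ω₁,ω₂,ω₄,ω₅}
  {ω₁,ω₂,ω₃,ω₄,ω₆}  = {ω₃,ω₄} ∪ {ω₁,ω₂,ω₄,ω₆}
  {ω₁,ω₂,ω₃,ω₅,ω₆}  = {ω₁,ω₂,ω₃,ω₆} ∪ {ω₁,ω₂,ω₅}
Round 3. New:
  {ω₄}  = X∖{ω₁,ω₂,ω₃,ω₅,ω₆}
  {ω₅}  = X∖{ω₁,ω₂,ω₃,ω₄,ω₆}
  {ω₆}  = X∖{ω₁,ω₂,ω₃,ω₄,ω₅}
  {ω₁,ω₂}  = X∖{ω₃,ω₄,ω₅,ω₆}
  {ω₄,ω₆}  = X∖{ω₁,ω₂,ω₃,ω₅}
  {ω₁,ω₂,ω₆}  = X∖{ω₃,ω₄,ω₅}
  {ω₃,ω₅,ω₆}  = {ω₃,ω₅} ∪ {ω₃,ω₆}
Round 4: 5 new —
  {ω₅,ω₆}  = {ω₆} ∪ {ω₅}
  {ω₁,ω₂,ω₃}  = {ω₁,ω₂} ∪ {ω₃}
  {ω₁,ω₂,ω₄}  = X∖{ω₃,ω₅,ω₆}
  {ω₄,ω₅,ω₆}  = {ω₆} ∪ {ω₄,ω₅}
  {ω₁,ω₂,ω₃,ω₄}  = {ω₃,ω₄} ∪ {ω₁,ω₂}
Round 5: no new sets; the family is a σ-algebra.

Hence σ(𝒢) has 32 members: { ∅, {ω₃}, {ω₄}, {ω₅}, {ω₆}, {ω₁,ω₂}, {ω₃,ω₄}, {ω₃,ω₅}, {ω₃,ω₆}, {ω₄,ω₅}, {ω₄,ω₆}, {ω₅,ω₆}, {ω₁,ω₂,ω₃}, {ω₁,ω₂,ω₄}, {ω₁,ω₂,ω₅}, {ω₁,ω₂,ω₆}, {ω₃,ω₄,ω₅}, {ω₃,ω₄,ω₆}, {ω₃,ω₅,ω₆}, {ω₄,ω₅,ω₆}, {ω₁,ω₂,ω₃,ω₄}, {ω₁,ω₂,ω₃,ω₅}, {ω₁,ω₂,ω₃,ω₆}, {ω₁,ω₂,ω₄,ω₅}, {ω₁,ω₂,ω₄,ω₆}, {ω₁,ω₂,ω₅,ω₆}, {ω₃,ω₄,ω₅,ω₆}, {ω₁,ω₂,ω₃,ω₄,ω₅}, {ω₁,ω₂,ω₃,ω₄,ω₆}, {ω₁,ω₂,ω₃,ω₅,ω₆}, {ω₁,ω₂,ω₄,ω₅,ω₆}, X }.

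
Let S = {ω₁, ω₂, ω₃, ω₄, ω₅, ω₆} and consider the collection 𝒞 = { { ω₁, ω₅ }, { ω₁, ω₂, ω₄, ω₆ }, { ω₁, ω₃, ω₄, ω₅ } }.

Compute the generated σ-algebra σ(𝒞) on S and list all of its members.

Start: 𝒞 ∪ {∅, S} = { {  }, { ω₁, ω₅ }, { ω₁, ω₂, ω₄, ω₆ }, { ω₁, ω₃, ω₄, ω₅ }, S }.
Step 1 adds 4:
  { ω₂, ω₆ }  = { ω₁, ω₃, ω₄, ω₅ }ᶜ
  { ω₃, ω₅ }  = { ω₁, ω₂, ω₄, ω₆ }ᶜ
  { ω₂, ω₃, ω₄, ω₆ }  = { ω₁, ω₅ }ᶜ
  { ω₁, ω₂, ω₄, ω₅, ω₆ }  = { ω₁, ω₂, ω₄, ω₆ } ∪ { ω₁, ω₅ }
  [9 total]
Step 2 (6 new):
  { ω₃ }  = { ω₁, ω₂, ω₄, ω₅, ω₆ }ᶜ
  { ω₁, ω₃, ω₅ }  = { ω₁, ω₅ } ∪ { ω₃, ω₅ }
  { ω₁, ω₂, ω₅, ω₆ }  = { ω₂, ω₆ } ∪ { ω₁, ω₅ }
  { ω₂, ω₃, ω₅, ω₆ }  = { ω₂, ω₆ } ∪ { ω₃, ω₅ }
  { ω₁, ω₂, ω₃, ω₄, ω₆ }  = { ω₁, ω₂, ω₄, ω₆ } ∪ { ω₂, ω₃, ω₄, ω₆ }
  { ω₂, ω₃, ω₄, ω₅, ω₆ }  = { ω₂, ω₃, ω₄, ω₆ } ∪ { ω₃, ω₅ }
  [15 total]
Step 3 adds 7:
  { ω₁ }  = { ω₂, ω₃, ω₄, ω₅, ω₆ }ᶜ
  { ω₅ }  = { ω₁, ω₂, ω₃, ω₄, ω₆ }ᶜ
  { ω₁, ω₄ }  = { ω₂, ω₃, ω₅, ω₆ }ᶜ
  { ω₃, ω₄ }  = { ω₁, ω₂, ω₅, ω₆ }ᶜ
  { ω₂, ω₃, ω₆ }  = { ω₃ } ∪ { ω₂, ω₆ }
  { ω₂, ω₄, ω₆ }  = { ω₁, ω₃, ω₅ }ᶜ
  { ω₁, ω₂, ω₃, ω₅, ω₆ }  = { ω₃ } ∪ { ω₁, ω₂, ω₅, ω₆ }
  [22 total]
Step 4 adds 9:
  { ω₄ }  = { ω₁, ω₂, ω₃, ω₅, ω₆ }ᶜ
  { ω₁, ω₃ }  = { ω₃ } ∪ { ω₁ }
  { ω₁, ω₂, ω₆ }  = { ω₂, ω₆ } ∪ { ω₁ }
  { ω₁, ω₃, ω₄ }  = { ω₃, ω₄ } ∪ { ω₁, ω₄ }
  { ω₁, ω₄, ω₅ }  = { ω₂, ω₃, ω₆ }ᶜ
  { ω₂, ω₅, ω₆ }  = { ω₂, ω₆ } ∪ { ω₅ }
  { ω₃, ω₄, ω₅ }  = { ω₃, ω₄ } ∪ { ω₃, ω₅ }
  { ω₁, ω₂, ω₃, ω₆ }  = { ω₂, ω₃, ω₆ } ∪ { ω₁ }
  { ω₂, ω₄, ω₅, ω₆ }  = { ω₂, ω₄, ω₆ } ∪ { ω₅ }
  [31 total]
Step 5 (1 new):
  { ω₄, ω₅ }  = { ω₁, ω₂, ω₃, ω₆ }ᶜ
  [32 total]
Step 6 adds nothing — fixpoint reached.

σ(𝒞) = { {  }, { ω₁ }, { ω₃ }, { ω₄ }, { ω₅ }, { ω₁, ω₃ }, { ω₁, ω₄ }, { ω₁, ω₅ }, { ω₂, ω₆ }, { ω₃, ω₄ }, { ω₃, ω₅ }, { ω₄, ω₅ }, { ω₁, ω₂, ω₆ }, { ω₁, ω₃, ω₄ }, { ω₁, ω₃, ω₅ }, { ω₁, ω₄, ω₅ }, { ω₂, ω₃, ω₆ }, { ω₂, ω₄, ω₆ }, { ω₂, ω₅, ω₆ }, { ω₃, ω₄, ω₅ }, { ω₁, ω₂, ω₃, ω₆ }, { ω₁, ω₂, ω₄, ω₆ }, { ω₁, ω₂, ω₅, ω₆ }, { ω₁, ω₃, ω₄, ω₅ }, { ω₂, ω₃, ω₄, ω₆ }, { ω₂, ω₃, ω₅, ω₆ }, { ω₂, ω₄, ω₅, ω₆ }, { ω₁, ω₂, ω₃, ω₄, ω₆ }, { ω₁, ω₂, ω₃, ω₅, ω₆ }, { ω₁, ω₂, ω₄, ω₅, ω₆ }, { ω₂, ω₃, ω₄, ω₅, ω₆ }, S }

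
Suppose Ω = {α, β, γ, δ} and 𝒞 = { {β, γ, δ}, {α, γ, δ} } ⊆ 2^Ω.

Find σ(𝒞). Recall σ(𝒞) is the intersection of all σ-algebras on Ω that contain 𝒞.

Begin from { ∅, {α, γ, δ}, {β, γ, δ}, Ω } (that is, 𝒞 plus ∅ and Ω).
Step 1: +2 →
  {α}  = Ω∖{β, γ, δ}
  {β}  = Ω∖{α, γ, δ}
  [6 total]
Step 2: 1 new —
  {α, β}  = {β} ∪ {α}
  [7 total]
Step 3: +1 →
  {γ, δ}  = Ω∖{α, β}
  [8 total]
Step 4: closed — nothing new.

|σ(𝒞)| = 8.  σ(𝒞) = { ∅, {α}, {β}, {α, β}, {γ, δ}, {α, γ, δ}, {β, γ, δ}, Ω }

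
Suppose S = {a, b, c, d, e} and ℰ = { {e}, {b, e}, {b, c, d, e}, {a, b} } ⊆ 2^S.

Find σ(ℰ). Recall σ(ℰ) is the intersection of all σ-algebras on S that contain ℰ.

Seed the family with ℰ together with ∅ and S: { {}, {e}, {a, b}, {b, e}, {b, c, d, e}, S }.
Round 1 adds 5:
  {a}  = complement {b, c, d, e}
  {a, b, e}  = {b, e} ∪ {a, b}
  {a, c, d}  = complement {b, e}
  {c, d, e}  = complement {a, b}
  {a, b, c, d}  = complement {e}
  [11 total]
Round 2 (3 new):
  {a, e}  = {e} ∪ {a}
  {c, d}  = complement {a, b, e}
  {a, c, d, e}  = {c, d, e} ∪ {a, c, d}
  [14 total]
Round 3. New:
  {b}  = complement {a, c, d, e}
  {b, c, d}  = complement {a, e}
  [16 total]
Round 4: closed — nothing new.

Therefore σ(ℰ) = { {}, {a}, {b}, {e}, {a, b}, {a, e}, {b, e}, {c, d}, {a, b, e}, {a, c, d}, {b, c, d}, {c, d, e}, {a, b, c, d}, {a, c, d, e}, {b, c, d, e}, S } (|σ(ℰ)| = 16).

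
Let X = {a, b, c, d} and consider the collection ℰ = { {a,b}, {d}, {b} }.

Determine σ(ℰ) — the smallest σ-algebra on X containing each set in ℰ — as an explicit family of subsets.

Begin from { ∅, {b}, {d}, {a,b}, X } (that is, ℰ plus ∅ and X).
Step 1. New:
  {b,d}  = {d} ∪ {b}
  {c,d}  = complement {a,b}
  {a,b,c}  = complement {d}
  {a,b,d}  = {a,b} ∪ {d}
  {a,c,d}  = complement {b}
  [10 total]
Step 2: 3 new —
  {c}  = complement {a,b,d}
  {a,c}  = complement {b,d}
  {b,c,d}  = {c,d} ∪ {b}
  [13 total]
Step 3: 2 new —
  {a}  = complement {b,c,d}
  {b,c}  = {c} ∪ {b}
  [15 total]
Step 4 (1 new):
  {a,d}  = complement {b,c}
  [16 total]
Step 5: already closed under ᶜ and ∪.

|σ(ℰ)| = 16.  σ(ℰ) = { ∅, {a}, {b}, {c}, {d}, {a,b}, {a,c}, {a,d}, {b,c}, {b,d}, {c,d}, {a,b,c}, {a,b,d}, {a,c,d}, {b,c,d}, X }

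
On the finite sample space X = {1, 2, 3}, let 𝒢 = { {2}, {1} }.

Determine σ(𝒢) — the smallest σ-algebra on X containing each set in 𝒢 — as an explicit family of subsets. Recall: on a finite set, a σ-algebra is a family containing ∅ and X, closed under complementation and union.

Answer: σ(𝒢) = { {}, {1}, {2}, {3}, {1,2}, {1,3}, {2,3}, X }

Working:
Seed the family with 𝒢 together with ∅ and X: { {}, {1}, {2}, X }.
Step 1. New:
  {1,2}  = {2} ∪ {1}
  {1,3}  = {2}ᶜ
  {2,3}  = {1}ᶜ
  — 7 sets.
Step 2: +1 →
  {3}  = {1,2}ᶜ
  — 8 sets.
Step 3: closed — nothing new.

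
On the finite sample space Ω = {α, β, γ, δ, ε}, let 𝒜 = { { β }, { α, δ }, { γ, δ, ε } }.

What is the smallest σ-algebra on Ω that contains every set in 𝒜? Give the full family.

Take S₀ = 𝒜 ∪ {∅, Ω} = { {  }, { β }, { α, δ }, { γ, δ, ε }, Ω }.
Pass 1: +5 →
  { α, β }  = ᶜ of { γ, δ, ε }
  { α, β, δ }  = { α, δ } ∪ { β }
  { β, γ, ε }  = ᶜ of { α, δ }
  { α, γ, δ, ε }  = ᶜ of { β }
  { β, γ, δ, ε }  = { γ, δ, ε } ∪ { β }
  — 10 sets.
Pass 2: 3 new —
  { α }  = ᶜ of { β, γ, δ, ε }
  { γ, ε }  = ᶜ of { α, β, δ }
  { α, β, γ, ε }  = { α, β } ∪ { β, γ, ε }
  — 13 sets.
Pass 3: 2 new —
  { δ }  = ᶜ of { α, β, γ, ε }
  { α, γ, ε }  = { γ, ε } ∪ { α }
  — 15 sets.
Pass 4 (1 new):
  { β, δ }  = ᶜ of { α, γ, ε }
  — 16 sets.
Pass 5: already closed under ᶜ and ∪.

|σ(𝒜)| = 16.  σ(𝒜) = { {  }, { α }, { β }, { δ }, { α, β }, { α, δ }, { β, δ }, { γ, ε }, { α, β, δ }, { α, γ, ε }, { β, γ, ε }, { γ, δ, ε }, { α, β, γ, ε }, { α, γ, δ, ε }, { β, γ, δ, ε }, Ω }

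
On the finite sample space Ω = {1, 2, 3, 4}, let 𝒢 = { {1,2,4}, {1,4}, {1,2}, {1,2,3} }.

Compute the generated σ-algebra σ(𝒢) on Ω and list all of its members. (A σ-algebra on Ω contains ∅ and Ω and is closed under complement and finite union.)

Answer: σ(𝒢) = { {}, {1}, {2}, {3}, {4}, {1,2}, {1,3}, {1,4}, {2,3}, {2,4}, {3,4}, {1,2,3}, {1,2,4}, {1,3,4}, {2,3,4}, Ω }

Check:
Initial family (6 sets): { {}, {1,2}, {1,4}, {1,2,3}, {1,2,4}, Ω }.
Pass 1. New:
  {3}  = ᶜ of {1,2,4}
  {4}  = ᶜ of {1,2,3}
  {2,3}  = ᶜ of {1,4}
  {3,4}  = ᶜ of {1,2}
  |family| = 10
Pass 2: 2 new —
  {1,3,4}  = {3,4} ∪ {1,4}
  {2,3,4}  = {3,4} ∪ {2,3}
  |family| = 12
Pass 3. New:
  {1}  = ᶜ of {2,3,4}
  {2}  = ᶜ of {1,3,4}
  |family| = 14
Pass 4. New:
  {1,3}  = {3} ∪ {1}
  {2,4}  = {4} ∪ {2}
  |family| = 16
Pass 5: already closed under ᶜ and ∪.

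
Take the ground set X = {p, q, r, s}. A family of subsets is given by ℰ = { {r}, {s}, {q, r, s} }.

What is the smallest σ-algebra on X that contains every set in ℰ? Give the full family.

Seed the family with ℰ together with ∅ and X: { {}, {r}, {s}, {q, r, s}, X }.
Round 1. New:
  {p}  = ᶜ of {q, r, s}
  {r, s}  = {r} ∪ {s}
  {p, q, r}  = ᶜ of {s}
  {p, q, s}  = ᶜ of {r}
  [9 total]
Round 2: +4 →
  {p, q}  = ᶜ of {r, s}
  {p, r}  = {r} ∪ {p}
  {p, s}  = {s} ∪ {p}
  {p, r, s}  = {r, s} ∪ {p}
  [13 total]
Round 3. New:
  {q}  = ᶜ of {p, r, s}
  {q, r}  = ᶜ of {p, s}
  {q, s}  = ᶜ of {p, r}
  [16 total]
Round 4: no new sets; the family is a σ-algebra.

Hence σ(ℰ) has 16 members: { {}, {p}, {q}, {r}, {s}, {p, q}, {p, r}, {p, s}, {q, r}, {q, s}, {r, s}, {p, q, r}, {p, q, s}, {p, r, s}, {q, r, s}, X }.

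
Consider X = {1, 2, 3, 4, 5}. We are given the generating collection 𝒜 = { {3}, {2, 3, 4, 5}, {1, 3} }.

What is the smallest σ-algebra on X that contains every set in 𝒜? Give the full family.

σ(𝒜) (8 sets): { {}, {1}, {3}, {1, 3}, {2, 4, 5}, {1, 2, 4, 5}, {2, 3, 4, 5}, X }

Check:
Initial family (5 sets): { {}, {3}, {1, 3}, {2, 3, 4, 5}, X }.
Step 1. New:
  {1}  = ᶜ of {2, 3, 4, 5}
  {2, 4, 5}  = ᶜ of {1, 3}
  {1, 2, 4, 5}  = ᶜ of {3}
  |family| = 8
Step 2: stable.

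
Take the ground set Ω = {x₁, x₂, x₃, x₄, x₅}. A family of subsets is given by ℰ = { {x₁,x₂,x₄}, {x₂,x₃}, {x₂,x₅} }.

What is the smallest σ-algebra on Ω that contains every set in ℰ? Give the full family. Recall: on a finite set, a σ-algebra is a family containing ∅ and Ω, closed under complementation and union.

|σ(ℰ)| = 16.  σ(ℰ) = { ∅, {x₂}, {x₃}, {x₅}, {x₁,x₄}, {x₂,x₃}, {x₂,x₅}, {x₃,x₅}, {x₁,x₂,x₄}, {x₁,x₃,x₄}, {x₁,x₄,x₅}, {x₂,x₃,x₅}, {x₁,x₂,x₃,x₄}, {x₁,x₂,x₄,x₅}, {x₁,x₃,x₄,x₅}, Ω }

Working:
Begin from { ∅, {x₂,x₃}, {x₂,x₅}, {x₁,x₂,x₄}, Ω } (that is, ℰ plus ∅ and Ω).
Round 1 adds 6:
  {x₃,x₅}  = complement {x₁,x₂,x₄}
  {x₁,x₃,x₄}  = complement {x₂,x₅}
  {x₁,x₄,x₅}  = complement {x₂,x₃}
  {x₂,x₃,x₅}  = {x₂,x₅} ∪ {x₂,x₃}
  {x₁,x₂,x₃,x₄}  = {x₂,x₃} ∪ {x₁,x₂,x₄}
  {x₁,x₂,x₄,x₅}  = {x₂,x₅} ∪ {x₁,x₂,x₄}
  (now 11)
Round 2 adds 4:
  {x₃}  = complement {x₁,x₂,x₄,x₅}
  {x₅}  = complement {x₁,x₂,x₃,x₄}
  {x₁,x₄}  = complement {x₂,x₃,x₅}
  {x₁,x₃,x₄,x₅}  = {x₁,x₄,x₅} ∪ {x₁,x₃,x₄}
  (now 15)
Round 3: 1 new —
  {x₂}  = complement {x₁,x₃,x₄,x₅}
  (now 16)
Round 4: no new sets; the family is a σ-algebra.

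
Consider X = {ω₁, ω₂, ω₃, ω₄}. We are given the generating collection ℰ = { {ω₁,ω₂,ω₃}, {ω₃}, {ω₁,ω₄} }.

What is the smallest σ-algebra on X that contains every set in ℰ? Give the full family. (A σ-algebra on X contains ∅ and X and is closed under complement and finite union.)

Start: ℰ ∪ {∅, X} = { {}, {ω₃}, {ω₁,ω₄}, {ω₁,ω₂,ω₃}, X }.
Step 1 (4 new):
  {ω₄}  = complement {ω₁,ω₂,ω₃}
  {ω₂,ω₃}  = complement {ω₁,ω₄}
  {ω₁,ω₂,ω₄}  = complement {ω₃}
  {ω₁,ω₃,ω₄}  = {ω₃} ∪ {ω₁,ω₄}
Step 2: +3 →
  {ω₂}  = complement {ω₁,ω₃,ω₄}
  {ω₃,ω₄}  = {ω₃} ∪ {ω₄}
  {ω₂,ω₃,ω₄}  = {ω₂,ω₃} ∪ {ω₄}
Step 3. New:
  {ω₁}  = complement {ω₂,ω₃,ω₄}
  {ω₁,ω₂}  = complement {ω₃,ω₄}
  {ω₂,ω₄}  = {ω₄} ∪ {ω₂}
Step 4 (1 new):
  {ω₁,ω₃}  = complement {ω₂,ω₄}
Step 5: stable.

σ(ℰ) = { {}, {ω₁}, {ω₂}, {ω₃}, {ω₄}, {ω₁,ω₂}, {ω₁,ω₃}, {ω₁,ω₄}, {ω₂,ω₃}, {ω₂,ω₄}, {ω₃,ω₄}, {ω₁,ω₂,ω₃}, {ω₁,ω₂,ω₄}, {ω₁,ω₃,ω₄}, {ω₂,ω₃,ω₄}, X }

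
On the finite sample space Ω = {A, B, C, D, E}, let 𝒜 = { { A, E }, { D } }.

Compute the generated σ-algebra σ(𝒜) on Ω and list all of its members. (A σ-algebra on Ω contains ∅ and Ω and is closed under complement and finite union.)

Initial family (4 sets): { {  }, { D }, { A, E }, Ω }.
Pass 1. New:
  { A, D, E }  = { D } ∪ { A, E }
  { B, C, D }  = Ω∖{ A, E }
  { A, B, C, E }  = Ω∖{ D }
  |family| = 7
Pass 2. New:
  { B, C }  = Ω∖{ A, D, E }
  |family| = 8
Pass 3: already closed under ᶜ and ∪.

Therefore σ(𝒜) = { {  }, { D }, { A, E }, { B, C }, { A, D, E }, { B, C, D }, { A, B, C, E }, Ω } (|σ(𝒜)| = 8).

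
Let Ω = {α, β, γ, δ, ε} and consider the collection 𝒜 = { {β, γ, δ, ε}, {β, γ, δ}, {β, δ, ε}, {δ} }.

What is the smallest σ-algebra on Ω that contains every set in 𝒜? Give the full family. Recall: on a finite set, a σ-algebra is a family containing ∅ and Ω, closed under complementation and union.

|σ(𝒜)| = 32.  σ(𝒜) = { ∅, {α}, {β}, {γ}, {δ}, {ε}, {α, β}, {α, γ}, {α, δ}, {α, ε}, {β, γ}, {β, δ}, {β, ε}, {γ, δ}, {γ, ε}, {δ, ε}, {α, β, γ}, {α, β, δ}, {α, β, ε}, {α, γ, δ}, {α, γ, ε}, {α, δ, ε}, {β, γ, δ}, {β, γ, ε}, {β, δ, ε}, {γ, δ, ε}, {α, β, γ, δ}, {α, β, γ, ε}, {α, β, δ, ε}, {α, γ, δ, ε}, {β, γ, δ, ε}, Ω }

Trace:
Initial family (6 sets): { ∅, {δ}, {β, γ, δ}, {β, δ, ε}, {β, γ, δ, ε}, Ω }.
Pass 1 adds 4:
  {α}  = complement {β, γ, δ, ε}
  {α, γ}  = complement {β, δ, ε}
  {α, ε}  = complement {β, γ, δ}
  {α, β, γ, ε}  = complement {δ}
  [10 total]
Pass 2 (6 new):
  {α, δ}  = {δ} ∪ {α}
  {α, γ, δ}  = {α, γ} ∪ {δ}
  {α, γ, ε}  = {α, γ} ∪ {α, ε}
  {α, δ, ε}  = {α, ε} ∪ {δ}
  {α, β, γ, δ}  = {β, γ, δ} ∪ {α, γ}
  {α, β, δ, ε}  = {α, ε} ∪ {β, δ, ε}
  [16 total]
Pass 3: +7 →
  {γ}  = complement {α, β, δ, ε}
  {ε}  = complement {α, β, γ, δ}
  {β, γ}  = complement {α, δ, ε}
  {β, δ}  = complement {α, γ, ε}
  {β, ε}  = complement {α, γ, δ}
  {β, γ, ε}  = complement {α, δ}
  {α, γ, δ, ε}  = {α, δ, ε} ∪ {α, γ, δ}
  [23 total]
Pass 4: 7 new —
  {β}  = complement {α, γ, δ, ε}
  {γ, δ}  = {γ} ∪ {δ}
  {γ, ε}  = {ε} ∪ {γ}
  {δ, ε}  = {ε} ∪ {δ}
  {α, β, γ}  = {β, γ} ∪ {α, γ}
  {α, β, δ}  = {α, δ} ∪ {β, δ}
  {α, β, ε}  = {β, ε} ∪ {α, ε}
  [30 total]
Pass 5 (2 new):
  {α, β}  = {β} ∪ {α}
  {γ, δ, ε}  = {γ, δ} ∪ {ε}
  [32 total]
Pass 6: closed — nothing new.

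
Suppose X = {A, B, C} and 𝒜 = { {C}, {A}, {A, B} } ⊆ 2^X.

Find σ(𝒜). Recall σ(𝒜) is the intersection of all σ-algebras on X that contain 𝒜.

Start: 𝒜 ∪ {∅, X} = { {}, {A}, {C}, {A, B}, X }.
Iteration 1. New:
  {A, C}  = {C} ∪ {A}
  {B, C}  = {A}ᶜ
  — 7 sets.
Iteration 2: 1 new —
  {B}  = {A, C}ᶜ
  — 8 sets.
Iteration 3: no new sets; the family is a σ-algebra.

Therefore σ(𝒜) = { {}, {A}, {B}, {C}, {A, B}, {A, C}, {B, C}, X } (|σ(𝒜)| = 8).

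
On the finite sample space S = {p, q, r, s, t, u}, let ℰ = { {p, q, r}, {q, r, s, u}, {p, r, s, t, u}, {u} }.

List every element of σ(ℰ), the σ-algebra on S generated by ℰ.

Initial family (6 sets): { {}, {u}, {p, q, r}, {q, r, s, u}, {p, r, s, t, u}, S }.
Pass 1: +6 →
  {q}  = complement {p, r, s, t, u}
  {p, t}  = complement {q, r, s, u}
  {s, t, u}  = complement {p, q, r}
  {p, q, r, u}  = {p, q, r} ∪ {u}
  {p, q, r, s, t}  = complement {u}
  {p, q, r, s, u}  = {p, q, r} ∪ {q, r, s, u}
Pass 2 adds 10:
  {t}  = complement {p, q, r, s, u}
  {q, u}  = {q} ∪ {u}
  {s, t}  = complement {p, q, r, u}
  {p, q, t}  = {q} ∪ {p, t}
  {p, t, u}  = {u} ∪ {p, t}
  {p, q, r, t}  = {p, q, r} ∪ {p, t}
  {p, s, t, u}  = {p, t} ∪ {s, t, u}
  {q, s, t, u}  = {q} ∪ {s, t, u}
  {p, q, r, t, u}  = {p, q, r, u} ∪ {p, t}
  {q, r, s, t, u}  = {q, r, s, u} ∪ {s, t, u}
Pass 3 adds 16:
  {p}  = complement {q, r, s, t, u}
  {s}  = complement {p, q, r, t, u}
  {p, r}  = complement {q, s, t, u}
  {q, r}  = complement {p, s, t, u}
  {q, t}  = {q} ∪ {t}
  {s, u}  = complement {p, q, r, t}
  {t, u}  = {u} ∪ {t}
  {p, s, t}  = {s, t} ∪ {p, t}
  {q, r, s}  = complement {p, t, u}
  {q, s, t}  = {q} ∪ {s, t}
  {q, t, u}  = {q, u} ∪ {t}
  {r, s, u}  = complement {p, q, t}
  {p, q, s, t}  = {s, t} ∪ {p, q, t}
  {p, q, t, u}  = {q} ∪ {p, t, u}
  {p, r, s, t}  = complement {q, u}
  {p, q, s, t, u}  = {p, s, t, u} ∪ {q}
Pass 4: +21 →
  {r}  = complement {p, q, s, t, u}
  {p, q}  = {q} ∪ {p}
  {p, s}  = {s} ∪ {p}
  {p, u}  = {p} ∪ {u}
  {q, s}  = {q} ∪ {s}
  {r, s}  = complement {p, q, t, u}
  {r, u}  = complement {p, q, s, t}
  {p, q, u}  = {q, u} ∪ {p}
  {p, r, s}  = complement {q, t, u}
  {p, r, t}  = {p, r} ∪ {p, t}
  {p, r, u}  = complement {q, s, t}
  {p, s, u}  = {p} ∪ {s, u}
  {q, r, t}  = {q, r} ∪ {q, t}
  {q, r, u}  = complement {p, s, t}
  {q, s, u}  = {q} ∪ {s, u}
  {p, q, r, s}  = complement {t, u}
  {p, r, s, u}  = complement {q, t}
  {p, r, t, u}  = {p, t, u} ∪ {p, r}
  {q, r, s, t}  = {s, t} ∪ {q, r}
  {q, r, t, u}  = {q, r} ∪ {t, u}
  {r, s, t, u}  = {s, t} ∪ {r, s, u}
Pass 5 adds 5:
  {r, t}  = {t} ∪ {r}
  {p, q, s}  = {q} ∪ {p, s}
  {r, s, t}  = complement {p, q, u}
  {r, t, u}  = {t, u} ∪ {r}
  {p, q, s, u}  = {q, s, u} ∪ {p, u}
Pass 6: closed — nothing new.

Hence σ(ℰ) has 64 members: { {}, {p}, {q}, {r}, {s}, {t}, {u}, {p, q}, {p, r}, {p, s}, {p, t}, {p, u}, {q, r}, {q, s}, {q, t}, {q, u}, {r, s}, {r, t}, {r, u}, {s, t}, {s, u}, {t, u}, {p, q, r}, {p, q, s}, {p, q, t}, {p, q, u}, {p, r, s}, {p, r, t}, {p, r, u}, {p, s, t}, {p, s, u}, {p, t, u}, {q, r, s}, {q, r, t}, {q, r, u}, {q, s, t}, {q, s, u}, {q, t, u}, {r, s, t}, {r, s, u}, {r, t, u}, {s, t, u}, {p, q, r, s}, {p, q, r, t}, {p, q, r, u}, {p, q, s, t}, {p, q, s, u}, {p, q, t, u}, {p, r, s, t}, {p, r, s, u}, {p, r, t, u}, {p, s, t, u}, {q, r, s, t}, {q, r, s, u}, {q, r, t, u}, {q, s, t, u}, {r, s, t, u}, {p, q, r, s, t}, {p, q, r, s, u}, {p, q, r, t, u}, {p, q, s, t, u}, {p, r, s, t, u}, {q, r, s, t, u}, S }.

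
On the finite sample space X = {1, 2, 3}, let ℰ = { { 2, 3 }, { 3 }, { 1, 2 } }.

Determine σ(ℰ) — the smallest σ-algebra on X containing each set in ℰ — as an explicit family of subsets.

σ(ℰ) = { {}, { 1 }, { 2 }, { 3 }, { 1, 2 }, { 1, 3 }, { 2, 3 }, X }

Check:
Start: ℰ ∪ {∅, X} = { {}, { 3 }, { 1, 2 }, { 2, 3 }, X }.
Step 1 (1 new):
  { 1 }  = X∖{ 2, 3 }
  (now 6)
Step 2: +1 →
  { 1, 3 }  = { 3 } ∪ { 1 }
  (now 7)
Step 3. New:
  { 2 }  = X∖{ 1, 3 }
  (now 8)
Step 4: already closed under ᶜ and ∪.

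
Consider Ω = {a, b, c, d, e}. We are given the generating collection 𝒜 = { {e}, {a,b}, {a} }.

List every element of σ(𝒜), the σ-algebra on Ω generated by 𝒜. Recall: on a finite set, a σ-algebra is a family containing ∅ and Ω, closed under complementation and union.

Answer: σ(𝒜) = { {}, {a}, {b}, {e}, {a,b}, {a,e}, {b,e}, {c,d}, {a,b,e}, {a,c,d}, {b,c,d}, {c,d,e}, {a,b,c,d}, {a,c,d,e}, {b,c,d,e}, Ω }

Derivation:
Begin from { {}, {a}, {e}, {a,b}, Ω } (that is, 𝒜 plus ∅ and Ω).
Iteration 1: +5 →
  {a,e}  = {e} ∪ {a}
  {a,b,e}  = {a,b} ∪ {e}
  {c,d,e}  = {a,b}ᶜ
  {a,b,c,d}  = {e}ᶜ
  {b,c,d,e}  = {a}ᶜ
Iteration 2 (3 new):
  {c,d}  = {a,b,e}ᶜ
  {b,c,d}  = {a,e}ᶜ
  {a,c,d,e}  = {c,d,e} ∪ {a,e}
Iteration 3. New:
  {b}  = {a,c,d,e}ᶜ
  {a,c,d}  = {c,d} ∪ {a}
Iteration 4. New:
  {b,e}  = {a,c,d}ᶜ
Iteration 5: already closed under ᶜ and ∪.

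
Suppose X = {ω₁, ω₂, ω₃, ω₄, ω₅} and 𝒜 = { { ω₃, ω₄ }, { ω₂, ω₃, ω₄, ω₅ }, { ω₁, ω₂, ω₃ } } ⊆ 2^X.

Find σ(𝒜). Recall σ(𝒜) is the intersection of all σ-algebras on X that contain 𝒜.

Initial family (5 sets): { {}, { ω₃, ω₄ }, { ω₁, ω₂, ω₃ }, { ω₂, ω₃, ω₄, ω₅ }, X }.
Round 1: 4 new —
  { ω₁ }  = { ω₂, ω₃, ω₄, ω₅ }ᶜ
  { ω₄, ω₅ }  = { ω₁, ω₂, ω₃ }ᶜ
  { ω₁, ω₂, ω₅ }  = { ω₃, ω₄ }ᶜ
  { ω₁, ω₂, ω₃, ω₄ }  = { ω₃, ω₄ } ∪ { ω₁, ω₂, ω₃ }
  (now 9)
Round 2 (6 new):
  { ω₅ }  = { ω₁, ω₂, ω₃, ω₄ }ᶜ
  { ω₁, ω₃, ω₄ }  = { ω₃, ω₄ } ∪ { ω₁ }
  { ω₁, ω₄, ω₅ }  = { ω₄, ω₅ } ∪ { ω₁ }
  { ω₃, ω₄, ω₅ }  = { ω₃, ω₄ } ∪ { ω₄, ω₅ }
  { ω₁, ω₂, ω₃, ω₅ }  = { ω₁, ω₂, ω₃ } ∪ { ω₁, ω₂, ω₅ }
  { ω₁, ω₂, ω₄, ω₅ }  = { ω₄, ω₅ } ∪ { ω₁, ω₂, ω₅ }
  (now 15)
Round 3 (7 new):
  { ω₃ }  = { ω₁, ω₂, ω₄, ω₅ }ᶜ
  { ω₄ }  = { ω₁, ω₂, ω₃, ω₅ }ᶜ
  { ω₁, ω₂ }  = { ω₃, ω₄, ω₅ }ᶜ
  { ω₁, ω₅ }  = { ω₅ } ∪ { ω₁ }
  { ω₂, ω₃ }  = { ω₁, ω₄, ω₅ }ᶜ
  { ω₂, ω₅ }  = { ω₁, ω₃, ω₄ }ᶜ
  { ω₁, ω₃, ω₄, ω₅ }  = { ω₄, ω₅ } ∪ { ω₁, ω₃, ω₄ }
  (now 22)
Round 4: 9 new —
  { ω₂ }  = { ω₁, ω₃, ω₄, ω₅ }ᶜ
  { ω₁, ω₃ }  = { ω₃ } ∪ { ω₁ }
  { ω₁, ω₄ }  = { ω₄ } ∪ { ω₁ }
  { ω₃, ω₅ }  = { ω₅ } ∪ { ω₃ }
  { ω₁, ω₂, ω₄ }  = { ω₁, ω₂ } ∪ { ω₄ }
  { ω₁, ω₃, ω₅ }  = { ω₁, ω₅ } ∪ { ω₃ }
  { ω₂, ω₃, ω₄ }  = { ω₁, ω₅ }ᶜ
  { ω₂, ω₃, ω₅ }  = { ω₂, ω₅ } ∪ { ω₃ }
  { ω₂, ω₄, ω₅ }  = { ω₂, ω₅ } ∪ { ω₄, ω₅ }
  (now 31)
Round 5. New:
  { ω₂, ω₄ }  = { ω₁, ω₃, ω₅ }ᶜ
  (now 32)
Round 6: closed — nothing new.

|σ(𝒜)| = 32.  σ(𝒜) = { {}, { ω₁ }, { ω₂ }, { ω₃ }, { ω₄ }, { ω₅ }, { ω₁, ω₂ }, { ω₁, ω₃ }, { ω₁, ω₄ }, { ω₁, ω₅ }, { ω₂, ω₃ }, { ω₂, ω₄ }, { ω₂, ω₅ }, { ω₃, ω₄ }, { ω₃, ω₅ }, { ω₄, ω₅ }, { ω₁, ω₂, ω₃ }, { ω₁, ω₂, ω₄ }, { ω₁, ω₂, ω₅ }, { ω₁, ω₃, ω₄ }, { ω₁, ω₃, ω₅ }, { ω₁, ω₄, ω₅ }, { ω₂, ω₃, ω₄ }, { ω₂, ω₃, ω₅ }, { ω₂, ω₄, ω₅ }, { ω₃, ω₄, ω₅ }, { ω₁, ω₂, ω₃, ω₄ }, { ω₁, ω₂, ω₃, ω₅ }, { ω₁, ω₂, ω₄, ω₅ }, { ω₁, ω₃, ω₄, ω₅ }, { ω₂, ω₃, ω₄, ω₅ }, X }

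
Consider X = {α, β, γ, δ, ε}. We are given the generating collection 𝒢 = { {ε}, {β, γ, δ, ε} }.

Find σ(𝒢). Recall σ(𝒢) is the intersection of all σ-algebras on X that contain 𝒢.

Answer: σ(𝒢) = { {}, {α}, {ε}, {α, ε}, {β, γ, δ}, {α, β, γ, δ}, {β, γ, δ, ε}, X }

Trace:
Begin from { {}, {ε}, {β, γ, δ, ε}, X } (that is, 𝒢 plus ∅ and X).
Iteration 1. New:
  {α}  = complement {β, γ, δ, ε}
  {α, β, γ, δ}  = complement {ε}
  — 6 sets.
Iteration 2: +1 →
  {α, ε}  = {ε} ∪ {α}
  — 7 sets.
Iteration 3: +1 →
  {β, γ, δ}  = complement {α, ε}
  — 8 sets.
Iteration 4: no new sets; the family is a σ-algebra.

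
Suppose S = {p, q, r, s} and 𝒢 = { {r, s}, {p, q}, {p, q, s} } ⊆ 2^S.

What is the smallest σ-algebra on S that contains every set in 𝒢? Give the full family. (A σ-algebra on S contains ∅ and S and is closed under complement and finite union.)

|σ(𝒢)| = 8.  σ(𝒢) = { ∅, {r}, {s}, {p, q}, {r, s}, {p, q, r}, {p, q, s}, S }

Trace:
Take S₀ = 𝒢 ∪ {∅, S} = { ∅, {p, q}, {r, s}, {p, q, s}, S }.
Round 1: 1 new —
  {r}  = complement {p, q, s}
Round 2: +1 →
  {p, q, r}  = {r} ∪ {p, q}
Round 3. New:
  {s}  = complement {p, q, r}
Round 4: closed — nothing new.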